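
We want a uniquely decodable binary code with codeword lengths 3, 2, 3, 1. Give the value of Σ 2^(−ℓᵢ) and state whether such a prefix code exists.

With common denominator 2^3 = 8: Σ 2^(−ℓᵢ) = 1/8 + 2/8 + 1/8 + 4/8 = 8/8 = 1.
Kraft's inequality requires Σ ≤ 1; here Σ = 1 ≤ 1, so such a prefix code exists.

1; yes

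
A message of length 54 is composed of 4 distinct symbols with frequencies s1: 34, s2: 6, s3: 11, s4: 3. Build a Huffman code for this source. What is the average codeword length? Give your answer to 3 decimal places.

Probabilities are the counts divided by 54.
Repeatedly combine the two least-probable nodes; the expected code length is the sum of the merged weights.
merge 1/18 + 1/9 → 1/6
merge 1/6 + 11/54 → 10/27
merge 10/27 + 17/27 → 1
L = 1/6 + 10/27 + 1 = 83/54 ≈ 1.537 bits/symbol.

1.537 bits/symbol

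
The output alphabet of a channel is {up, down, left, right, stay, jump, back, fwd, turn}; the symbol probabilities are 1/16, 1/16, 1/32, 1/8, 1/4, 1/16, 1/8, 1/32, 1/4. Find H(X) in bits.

Each probability is a power of 1/2, so log₂(1/p) is an integer.
H = Σ p·log₂(1/p) = 1/16·4 + 1/16·4 + 1/32·5 + 1/8·3 + 1/4·2 + 1/16·4 + 1/8·3 + 1/32·5 + 1/4·2 = 2.8125 bits.

2.8125 bits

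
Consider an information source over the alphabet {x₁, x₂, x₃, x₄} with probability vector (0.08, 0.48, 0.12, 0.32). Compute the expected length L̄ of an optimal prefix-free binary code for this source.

1.72 bits/symbol

Repeatedly combine the two least-probable nodes; the expected code length is the sum of the merged weights.
merge 2/25 + 3/25 → 1/5
merge 1/5 + 8/25 → 13/25
merge 12/25 + 13/25 → 1
L = 1/5 + 13/25 + 1 = 43/25 = 1.72 bits/symbol.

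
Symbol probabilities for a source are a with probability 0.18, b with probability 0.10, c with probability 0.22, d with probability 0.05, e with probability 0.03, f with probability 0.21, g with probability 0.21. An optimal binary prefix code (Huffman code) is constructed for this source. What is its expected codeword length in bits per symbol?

Repeatedly combine the two least-probable nodes; the expected code length is the sum of the merged weights.
merge 3/100 + 1/20 → 2/25
merge 2/25 + 1/10 → 9/50
merge 9/50 + 9/50 → 9/25
merge 21/100 + 21/100 → 21/50
merge 11/50 + 9/25 → 29/50
merge 21/50 + 29/50 → 1
L = 2/25 + 9/50 + 9/25 + 21/50 + 29/50 + 1 = 131/50 = 2.62 bits/symbol.

2.62 bits/symbol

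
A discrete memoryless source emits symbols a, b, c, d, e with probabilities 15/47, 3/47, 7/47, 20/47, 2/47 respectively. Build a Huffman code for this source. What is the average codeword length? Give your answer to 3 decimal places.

Repeatedly combine the two least-probable nodes; the expected code length is the sum of the merged weights.
merge 2/47 + 3/47 → 5/47
merge 5/47 + 7/47 → 12/47
merge 12/47 + 15/47 → 27/47
merge 20/47 + 27/47 → 1
L = 5/47 + 12/47 + 27/47 + 1 = 91/47 ≈ 1.936 bits/symbol.

1.936 bits/symbol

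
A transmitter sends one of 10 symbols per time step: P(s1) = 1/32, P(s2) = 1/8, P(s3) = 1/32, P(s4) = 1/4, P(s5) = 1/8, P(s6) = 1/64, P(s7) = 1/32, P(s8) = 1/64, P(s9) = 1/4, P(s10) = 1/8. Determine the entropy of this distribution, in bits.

2.78125 bits

Each probability is a power of 1/2, so log₂(1/p) is an integer.
H = Σ p·log₂(1/p) = 1/32·5 + 1/8·3 + 1/32·5 + 1/4·2 + 1/8·3 + 1/64·6 + 1/32·5 + 1/64·6 + 1/4·2 + 1/8·3 = 2.78125 bits.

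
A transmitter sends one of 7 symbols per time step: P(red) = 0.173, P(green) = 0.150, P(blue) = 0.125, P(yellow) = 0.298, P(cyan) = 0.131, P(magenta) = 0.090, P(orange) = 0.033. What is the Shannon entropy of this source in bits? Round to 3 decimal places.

H = −Σ pᵢ log₂ pᵢ.
−0.173·log₂(0.173) = 0.4379
−0.150·log₂(0.150) = 0.4105
−0.125·log₂(0.125) = 0.3750
−0.298·log₂(0.298) = 0.5205
−0.131·log₂(0.131) = 0.3841
−0.090·log₂(0.090) = 0.3127
−0.033·log₂(0.033) = 0.1624
Sum ≈ 2.6031 → 2.603 bits.

2.603 bits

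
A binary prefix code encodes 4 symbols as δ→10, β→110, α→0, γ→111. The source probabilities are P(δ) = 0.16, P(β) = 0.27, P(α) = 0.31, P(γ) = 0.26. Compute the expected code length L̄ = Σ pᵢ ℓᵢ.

L̄ = Σ pᵢ·ℓᵢ = 0.16·2 + 0.27·3 + 0.31·1 + 0.26·3 = 2.22 bits/symbol.

2.22 bits/symbol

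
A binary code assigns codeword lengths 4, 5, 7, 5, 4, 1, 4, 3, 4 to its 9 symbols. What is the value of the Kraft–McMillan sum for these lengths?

With common denominator 2^7 = 128: Σ 2^(−ℓᵢ) = 8/128 + 4/128 + 1/128 + 4/128 + 8/128 + 64/128 + 8/128 + 16/128 + 8/128 = 121/128 = 0.9453125.

0.9453125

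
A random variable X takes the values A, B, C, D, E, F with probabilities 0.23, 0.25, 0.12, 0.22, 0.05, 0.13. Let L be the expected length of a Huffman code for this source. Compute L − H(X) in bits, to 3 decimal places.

Entropy H = −Σ p log₂ p ≈ 2.4340 bits.
Huffman merges: 1/20+3/25→17/100; 13/100+17/100→3/10; 11/50+23/100→9/20; 1/4+3/10→11/20; 9/20+11/20→1. L = 247/100 ≈ 2.4700.
L − H = 2.4700 − 2.4340 = 0.036 bits.

0.036 bits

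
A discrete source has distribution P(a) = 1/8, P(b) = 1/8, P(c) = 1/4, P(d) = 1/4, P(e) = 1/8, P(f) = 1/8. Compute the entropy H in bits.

2.5 bits

Each probability is a power of 1/2, so log₂(1/p) is an integer.
H = Σ p·log₂(1/p) = 1/8·3 + 1/8·3 + 1/4·2 + 1/4·2 + 1/8·3 + 1/8·3 = 2.5 bits.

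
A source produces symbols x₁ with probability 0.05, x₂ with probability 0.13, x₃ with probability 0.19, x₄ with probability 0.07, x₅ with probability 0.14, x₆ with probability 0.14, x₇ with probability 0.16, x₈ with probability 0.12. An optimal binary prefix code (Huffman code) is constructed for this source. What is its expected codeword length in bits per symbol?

2.93 bits/symbol

Repeatedly combine the two least-probable nodes; the expected code length is the sum of the merged weights.
merge 1/20 + 7/100 → 3/25
merge 3/25 + 3/25 → 6/25
merge 13/100 + 7/50 → 27/100
merge 7/50 + 4/25 → 3/10
merge 19/100 + 6/25 → 43/100
merge 27/100 + 3/10 → 57/100
merge 43/100 + 57/100 → 1
L = 3/25 + 6/25 + 27/100 + 3/10 + 43/100 + 57/100 + 1 = 293/100 = 2.93 bits/symbol.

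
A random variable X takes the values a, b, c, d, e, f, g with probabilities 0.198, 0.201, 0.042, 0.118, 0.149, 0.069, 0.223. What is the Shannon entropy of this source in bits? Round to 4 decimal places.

H = −Σ pᵢ log₂ pᵢ.
−0.198·log₂(0.198) = 0.4626
−0.201·log₂(0.201) = 0.4653
−0.042·log₂(0.042) = 0.1921
−0.118·log₂(0.118) = 0.3638
−0.149·log₂(0.149) = 0.4092
−0.069·log₂(0.069) = 0.2662
−0.223·log₂(0.223) = 0.4828
Sum ≈ 2.6419 → 2.6419 bits.

2.6419 bits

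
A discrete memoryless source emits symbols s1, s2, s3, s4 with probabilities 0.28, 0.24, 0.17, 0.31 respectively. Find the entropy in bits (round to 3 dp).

H = −Σ pᵢ log₂ pᵢ.
−0.28·log₂(0.28) = 0.5142
−0.24·log₂(0.24) = 0.4941
−0.17·log₂(0.17) = 0.4346
−0.31·log₂(0.31) = 0.5238
Sum ≈ 1.9667 → 1.967 bits.

1.967 bits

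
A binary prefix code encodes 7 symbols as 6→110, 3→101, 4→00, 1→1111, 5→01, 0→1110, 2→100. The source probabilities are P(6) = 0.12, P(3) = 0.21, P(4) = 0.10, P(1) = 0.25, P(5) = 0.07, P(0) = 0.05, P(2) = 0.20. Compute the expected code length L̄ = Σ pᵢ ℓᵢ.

3.13 bits/symbol

L̄ = Σ pᵢ·ℓᵢ = 0.12·3 + 0.21·3 + 0.10·2 + 0.25·4 + 0.07·2 + 0.05·4 + 0.20·3 = 3.13 bits/symbol.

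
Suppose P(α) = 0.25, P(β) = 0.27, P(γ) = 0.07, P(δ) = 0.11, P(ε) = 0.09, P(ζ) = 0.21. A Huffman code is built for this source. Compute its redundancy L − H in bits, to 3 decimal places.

0.016 bits

Entropy H = −Σ p log₂ p ≈ 2.4143 bits.
Huffman merges: 7/100+9/100→4/25; 11/100+4/25→27/100; 21/100+1/4→23/50; 27/100+27/100→27/50; 23/50+27/50→1. L = 243/100 ≈ 2.4300.
L − H = 2.4300 − 2.4143 = 0.016 bits.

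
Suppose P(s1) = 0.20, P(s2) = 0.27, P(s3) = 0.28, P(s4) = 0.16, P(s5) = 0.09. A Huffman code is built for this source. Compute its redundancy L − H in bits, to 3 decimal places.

Entropy H = −Σ p log₂ p ≈ 2.2243 bits.
Huffman merges: 9/100+4/25→1/4; 1/5+1/4→9/20; 27/100+7/25→11/20; 9/20+11/20→1. L = 9/4 ≈ 2.2500.
L − H = 2.2500 − 2.2243 = 0.026 bits.

0.026 bits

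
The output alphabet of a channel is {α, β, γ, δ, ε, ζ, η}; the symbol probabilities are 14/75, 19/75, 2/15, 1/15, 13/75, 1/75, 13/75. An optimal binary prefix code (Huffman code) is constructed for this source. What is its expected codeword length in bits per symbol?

Repeatedly combine the two least-probable nodes; the expected code length is the sum of the merged weights.
merge 1/75 + 1/15 → 2/25
merge 2/25 + 2/15 → 16/75
merge 13/75 + 13/75 → 26/75
merge 14/75 + 16/75 → 2/5
merge 19/75 + 26/75 → 3/5
merge 2/5 + 3/5 → 1
L = 2/25 + 16/75 + 26/75 + 2/5 + 3/5 + 1 = 66/25 = 2.64 bits/symbol.

2.64 bits/symbol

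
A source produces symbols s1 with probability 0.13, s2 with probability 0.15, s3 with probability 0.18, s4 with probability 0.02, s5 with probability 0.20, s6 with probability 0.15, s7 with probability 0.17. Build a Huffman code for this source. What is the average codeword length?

2.77 bits/symbol

Repeatedly combine the two least-probable nodes; the expected code length is the sum of the merged weights.
merge 1/50 + 13/100 → 3/20
merge 3/20 + 3/20 → 3/10
merge 3/20 + 17/100 → 8/25
merge 9/50 + 1/5 → 19/50
merge 3/10 + 8/25 → 31/50
merge 19/50 + 31/50 → 1
L = 3/20 + 3/10 + 8/25 + 19/50 + 31/50 + 1 = 277/100 = 2.77 bits/symbol.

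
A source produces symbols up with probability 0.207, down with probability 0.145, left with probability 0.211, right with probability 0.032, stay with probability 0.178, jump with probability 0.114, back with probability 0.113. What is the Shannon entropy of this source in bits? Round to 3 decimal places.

2.663 bits

H = −Σ pᵢ log₂ pᵢ.
−0.207·log₂(0.207) = 0.4704
−0.145·log₂(0.145) = 0.4040
−0.211·log₂(0.211) = 0.4736
−0.032·log₂(0.032) = 0.1589
−0.178·log₂(0.178) = 0.4432
−0.114·log₂(0.114) = 0.3571
−0.113·log₂(0.113) = 0.3555
Sum ≈ 2.6627 → 2.663 bits.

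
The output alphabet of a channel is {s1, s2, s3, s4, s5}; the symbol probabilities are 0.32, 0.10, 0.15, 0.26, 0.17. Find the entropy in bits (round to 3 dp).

2.209 bits

H = −Σ pᵢ log₂ pᵢ.
−0.32·log₂(0.32) = 0.5260
−0.10·log₂(0.10) = 0.3322
−0.15·log₂(0.15) = 0.4105
−0.26·log₂(0.26) = 0.5053
−0.17·log₂(0.17) = 0.4346
Sum ≈ 2.2086 → 2.209 bits.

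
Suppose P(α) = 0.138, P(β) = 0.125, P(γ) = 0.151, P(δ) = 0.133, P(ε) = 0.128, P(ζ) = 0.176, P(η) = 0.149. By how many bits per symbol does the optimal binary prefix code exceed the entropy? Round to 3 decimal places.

Entropy H = −Σ p log₂ p ≈ 2.7982 bits.
Huffman merges: 1/8+16/125→253/1000; 133/1000+69/500→271/1000; 149/1000+151/1000→3/10; 22/125+253/1000→429/1000; 271/1000+3/10→571/1000; 429/1000+571/1000→1. L = 353/125 ≈ 2.8240.
L − H = 2.8240 − 2.7982 = 0.026 bits.

0.026 bits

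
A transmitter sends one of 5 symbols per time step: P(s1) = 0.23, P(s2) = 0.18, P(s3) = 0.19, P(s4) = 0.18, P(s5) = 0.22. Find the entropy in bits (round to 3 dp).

2.314 bits

H = −Σ pᵢ log₂ pᵢ.
−0.23·log₂(0.23) = 0.4877
−0.18·log₂(0.18) = 0.4453
−0.19·log₂(0.19) = 0.4552
−0.18·log₂(0.18) = 0.4453
−0.22·log₂(0.22) = 0.4806
Sum ≈ 2.3141 → 2.314 bits.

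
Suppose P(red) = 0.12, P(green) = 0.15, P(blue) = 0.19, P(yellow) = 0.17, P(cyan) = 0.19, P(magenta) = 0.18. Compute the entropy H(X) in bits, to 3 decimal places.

2.568 bits

H = −Σ pᵢ log₂ pᵢ.
−0.12·log₂(0.12) = 0.3671
−0.15·log₂(0.15) = 0.4105
−0.19·log₂(0.19) = 0.4552
−0.17·log₂(0.17) = 0.4346
−0.19·log₂(0.19) = 0.4552
−0.18·log₂(0.18) = 0.4453
Sum ≈ 2.5680 → 2.568 bits.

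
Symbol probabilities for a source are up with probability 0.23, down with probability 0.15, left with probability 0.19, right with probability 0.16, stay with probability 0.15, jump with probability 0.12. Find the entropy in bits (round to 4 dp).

2.5541 bits

H = −Σ pᵢ log₂ pᵢ.
−0.23·log₂(0.23) = 0.4877
−0.15·log₂(0.15) = 0.4105
−0.19·log₂(0.19) = 0.4552
−0.16·log₂(0.16) = 0.4230
−0.15·log₂(0.15) = 0.4105
−0.12·log₂(0.12) = 0.3671
Sum ≈ 2.5541 → 2.5541 bits.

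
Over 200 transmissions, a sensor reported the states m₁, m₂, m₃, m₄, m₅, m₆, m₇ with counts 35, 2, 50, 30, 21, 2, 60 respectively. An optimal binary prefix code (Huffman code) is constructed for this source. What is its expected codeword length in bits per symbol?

Probabilities are the counts divided by 200.
Repeatedly combine the two least-probable nodes; the expected code length is the sum of the merged weights.
merge 1/100 + 1/100 → 1/50
merge 1/50 + 21/200 → 1/8
merge 1/8 + 3/20 → 11/40
merge 7/40 + 1/4 → 17/40
merge 11/40 + 3/10 → 23/40
merge 17/40 + 23/40 → 1
L = 1/50 + 1/8 + 11/40 + 17/40 + 23/40 + 1 = 121/50 = 2.42 bits/symbol.

2.42 bits/symbol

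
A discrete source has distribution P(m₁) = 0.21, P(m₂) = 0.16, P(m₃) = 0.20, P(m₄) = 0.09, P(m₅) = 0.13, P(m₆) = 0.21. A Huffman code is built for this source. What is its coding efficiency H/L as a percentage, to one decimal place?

Entropy H = −Σ p log₂ p ≈ 2.5283 bits.
Huffman merges: 9/100+13/100→11/50; 4/25+1/5→9/25; 21/100+21/100→21/50; 11/50+9/25→29/50; 21/50+29/50→1. L = 129/50 ≈ 2.5800.
Efficiency = H/L = 2.5283/2.5800 = 98.0%.

98.0%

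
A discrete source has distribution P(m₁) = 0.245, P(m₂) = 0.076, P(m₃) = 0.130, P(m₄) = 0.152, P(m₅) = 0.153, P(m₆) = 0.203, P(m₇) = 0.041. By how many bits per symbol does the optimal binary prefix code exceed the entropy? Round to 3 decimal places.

0.023 bits

Entropy H = −Σ p log₂ p ≈ 2.6458 bits.
Huffman merges: 41/1000+19/250→117/1000; 117/1000+13/100→247/1000; 19/125+153/1000→61/200; 203/1000+49/200→56/125; 247/1000+61/200→69/125; 56/125+69/125→1. L = 2669/1000 ≈ 2.6690.
L − H = 2.6690 − 2.6458 = 0.023 bits.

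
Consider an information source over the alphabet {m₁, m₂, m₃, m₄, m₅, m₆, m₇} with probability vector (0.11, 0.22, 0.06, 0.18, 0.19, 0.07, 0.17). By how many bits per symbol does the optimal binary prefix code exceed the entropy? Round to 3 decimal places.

0.042 bits

Entropy H = −Σ p log₂ p ≈ 2.6781 bits.
Huffman merges: 3/50+7/100→13/100; 11/100+13/100→6/25; 17/100+9/50→7/20; 19/100+11/50→41/100; 6/25+7/20→59/100; 41/100+59/100→1. L = 68/25 ≈ 2.7200.
L − H = 2.7200 − 2.6781 = 0.042 bits.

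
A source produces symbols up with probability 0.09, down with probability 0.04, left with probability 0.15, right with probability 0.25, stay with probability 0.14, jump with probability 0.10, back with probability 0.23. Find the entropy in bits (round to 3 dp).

2.626 bits

H = −Σ pᵢ log₂ pᵢ.
−0.09·log₂(0.09) = 0.3127
−0.04·log₂(0.04) = 0.1858
−0.15·log₂(0.15) = 0.4105
−0.25·log₂(0.25) = 0.5000
−0.14·log₂(0.14) = 0.3971
−0.10·log₂(0.10) = 0.3322
−0.23·log₂(0.23) = 0.4877
Sum ≈ 2.6259 → 2.626 bits.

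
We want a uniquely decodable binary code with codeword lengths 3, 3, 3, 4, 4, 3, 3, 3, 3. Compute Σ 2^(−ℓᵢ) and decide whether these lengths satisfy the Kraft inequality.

With common denominator 2^4 = 16: Σ 2^(−ℓᵢ) = 2/16 + 2/16 + 2/16 + 1/16 + 1/16 + 2/16 + 2/16 + 2/16 + 2/16 = 16/16 = 1.
Kraft's inequality requires Σ ≤ 1; here Σ = 1 ≤ 1, so such a prefix code exists.

1; yes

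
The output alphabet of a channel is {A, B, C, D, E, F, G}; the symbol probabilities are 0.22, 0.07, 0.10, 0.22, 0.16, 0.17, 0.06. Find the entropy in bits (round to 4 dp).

H = −Σ pᵢ log₂ pᵢ.
−0.22·log₂(0.22) = 0.4806
−0.07·log₂(0.07) = 0.2686
−0.10·log₂(0.10) = 0.3322
−0.22·log₂(0.22) = 0.4806
−0.16·log₂(0.16) = 0.4230
−0.17·log₂(0.17) = 0.4346
−0.06·log₂(0.06) = 0.2435
Sum ≈ 2.6630 → 2.6630 bits.

2.6630 bits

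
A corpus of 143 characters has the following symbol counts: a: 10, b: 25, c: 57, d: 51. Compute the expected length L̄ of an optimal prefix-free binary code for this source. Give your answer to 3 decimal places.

1.846 bits/symbol

Probabilities are the counts divided by 143.
Repeatedly combine the two least-probable nodes; the expected code length is the sum of the merged weights.
merge 10/143 + 25/143 → 35/143
merge 35/143 + 51/143 → 86/143
merge 57/143 + 86/143 → 1
L = 35/143 + 86/143 + 1 = 24/13 ≈ 1.846 bits/symbol.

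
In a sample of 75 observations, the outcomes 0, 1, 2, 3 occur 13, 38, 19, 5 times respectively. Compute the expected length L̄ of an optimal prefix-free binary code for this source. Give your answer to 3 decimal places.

Probabilities are the counts divided by 75.
Repeatedly combine the two least-probable nodes; the expected code length is the sum of the merged weights.
merge 1/15 + 13/75 → 6/25
merge 6/25 + 19/75 → 37/75
merge 37/75 + 38/75 → 1
L = 6/25 + 37/75 + 1 = 26/15 ≈ 1.733 bits/symbol.

1.733 bits/symbol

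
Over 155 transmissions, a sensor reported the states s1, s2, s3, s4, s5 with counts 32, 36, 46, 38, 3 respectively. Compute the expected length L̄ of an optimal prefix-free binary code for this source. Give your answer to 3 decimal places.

Probabilities are the counts divided by 155.
Repeatedly combine the two least-probable nodes; the expected code length is the sum of the merged weights.
merge 3/155 + 32/155 → 7/31
merge 7/31 + 36/155 → 71/155
merge 38/155 + 46/155 → 84/155
merge 71/155 + 84/155 → 1
L = 7/31 + 71/155 + 84/155 + 1 = 69/31 ≈ 2.226 bits/symbol.

2.226 bits/symbol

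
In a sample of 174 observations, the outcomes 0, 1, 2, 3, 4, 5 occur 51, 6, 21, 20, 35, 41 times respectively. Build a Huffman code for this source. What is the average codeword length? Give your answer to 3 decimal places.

Probabilities are the counts divided by 174.
Repeatedly combine the two least-probable nodes; the expected code length is the sum of the merged weights.
merge 1/29 + 10/87 → 13/87
merge 7/58 + 13/87 → 47/174
merge 35/174 + 41/174 → 38/87
merge 47/174 + 17/58 → 49/87
merge 38/87 + 49/87 → 1
L = 13/87 + 47/174 + 38/87 + 49/87 + 1 = 421/174 ≈ 2.420 bits/symbol.

2.420 bits/symbol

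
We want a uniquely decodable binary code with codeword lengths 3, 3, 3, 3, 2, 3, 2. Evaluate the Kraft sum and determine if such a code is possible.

With common denominator 2^3 = 8: Σ 2^(−ℓᵢ) = 1/8 + 1/8 + 1/8 + 1/8 + 2/8 + 1/8 + 2/8 = 9/8 = 1.125.
Kraft's inequality requires Σ ≤ 1; here Σ = 1.125 > 1, so no such prefix code exists.

1.125; no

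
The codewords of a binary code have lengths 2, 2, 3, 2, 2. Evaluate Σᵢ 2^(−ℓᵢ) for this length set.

1.125

With common denominator 2^3 = 8: Σ 2^(−ℓᵢ) = 2/8 + 2/8 + 1/8 + 2/8 + 2/8 = 9/8 = 1.125.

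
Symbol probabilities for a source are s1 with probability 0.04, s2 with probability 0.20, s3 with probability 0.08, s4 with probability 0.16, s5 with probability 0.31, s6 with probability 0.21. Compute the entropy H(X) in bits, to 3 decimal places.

H = −Σ pᵢ log₂ pᵢ.
−0.04·log₂(0.04) = 0.1858
−0.20·log₂(0.20) = 0.4644
−0.08·log₂(0.08) = 0.2915
−0.16·log₂(0.16) = 0.4230
−0.31·log₂(0.31) = 0.5238
−0.21·log₂(0.21) = 0.4728
Sum ≈ 2.3613 → 2.361 bits.

2.361 bits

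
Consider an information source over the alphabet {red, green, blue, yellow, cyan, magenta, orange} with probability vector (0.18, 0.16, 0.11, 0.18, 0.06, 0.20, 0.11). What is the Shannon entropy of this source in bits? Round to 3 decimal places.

2.722 bits

H = −Σ pᵢ log₂ pᵢ.
−0.18·log₂(0.18) = 0.4453
−0.16·log₂(0.16) = 0.4230
−0.11·log₂(0.11) = 0.3503
−0.18·log₂(0.18) = 0.4453
−0.06·log₂(0.06) = 0.2435
−0.20·log₂(0.20) = 0.4644
−0.11·log₂(0.11) = 0.3503
Sum ≈ 2.7221 → 2.722 bits.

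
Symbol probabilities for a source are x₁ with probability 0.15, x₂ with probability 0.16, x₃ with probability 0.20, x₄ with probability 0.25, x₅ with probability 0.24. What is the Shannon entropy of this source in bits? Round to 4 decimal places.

2.2921 bits

H = −Σ pᵢ log₂ pᵢ.
−0.15·log₂(0.15) = 0.4105
−0.16·log₂(0.16) = 0.4230
−0.20·log₂(0.20) = 0.4644
−0.25·log₂(0.25) = 0.5000
−0.24·log₂(0.24) = 0.4941
Sum ≈ 2.2921 → 2.2921 bits.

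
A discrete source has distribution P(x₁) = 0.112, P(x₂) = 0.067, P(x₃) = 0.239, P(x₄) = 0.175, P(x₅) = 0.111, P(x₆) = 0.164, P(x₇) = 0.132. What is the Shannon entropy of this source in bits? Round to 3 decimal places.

H = −Σ pᵢ log₂ pᵢ.
−0.112·log₂(0.112) = 0.3537
−0.067·log₂(0.067) = 0.2613
−0.239·log₂(0.239) = 0.4935
−0.175·log₂(0.175) = 0.4401
−0.111·log₂(0.111) = 0.3520
−0.164·log₂(0.164) = 0.4278
−0.132·log₂(0.132) = 0.3856
Sum ≈ 2.7140 → 2.714 bits.

2.714 bits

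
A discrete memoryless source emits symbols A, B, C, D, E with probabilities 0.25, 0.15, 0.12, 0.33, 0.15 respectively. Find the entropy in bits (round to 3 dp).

H = −Σ pᵢ log₂ pᵢ.
−0.25·log₂(0.25) = 0.5000
−0.15·log₂(0.15) = 0.4105
−0.12·log₂(0.12) = 0.3671
−0.33·log₂(0.33) = 0.5278
−0.15·log₂(0.15) = 0.4105
Sum ≈ 2.2160 → 2.216 bits.

2.216 bits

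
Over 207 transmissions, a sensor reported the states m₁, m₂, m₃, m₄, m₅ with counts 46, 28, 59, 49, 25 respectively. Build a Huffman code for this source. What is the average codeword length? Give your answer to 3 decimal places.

2.256 bits/symbol

Probabilities are the counts divided by 207.
Repeatedly combine the two least-probable nodes; the expected code length is the sum of the merged weights.
merge 25/207 + 28/207 → 53/207
merge 2/9 + 49/207 → 95/207
merge 53/207 + 59/207 → 112/207
merge 95/207 + 112/207 → 1
L = 53/207 + 95/207 + 112/207 + 1 = 467/207 ≈ 2.256 bits/symbol.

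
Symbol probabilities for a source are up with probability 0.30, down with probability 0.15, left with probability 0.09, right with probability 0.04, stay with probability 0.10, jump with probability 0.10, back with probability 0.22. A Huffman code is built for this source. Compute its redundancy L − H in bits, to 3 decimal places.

Entropy H = −Σ p log₂ p ≈ 2.5750 bits.
Huffman merges: 1/25+9/100→13/100; 1/10+1/10→1/5; 13/100+3/20→7/25; 1/5+11/50→21/50; 7/25+3/10→29/50; 21/50+29/50→1. L = 261/100 ≈ 2.6100.
L − H = 2.6100 − 2.5750 = 0.035 bits.

0.035 bits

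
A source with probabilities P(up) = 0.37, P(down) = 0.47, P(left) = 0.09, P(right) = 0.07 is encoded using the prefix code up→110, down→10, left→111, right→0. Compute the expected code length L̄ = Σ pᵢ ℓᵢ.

2.39 bits/symbol

L̄ = Σ pᵢ·ℓᵢ = 0.37·3 + 0.47·2 + 0.09·3 + 0.07·1 = 2.39 bits/symbol.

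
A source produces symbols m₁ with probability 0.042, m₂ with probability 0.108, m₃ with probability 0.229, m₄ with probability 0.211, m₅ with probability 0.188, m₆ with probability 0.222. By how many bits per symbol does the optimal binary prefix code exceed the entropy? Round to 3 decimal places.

0.053 bits

Entropy H = −Σ p log₂ p ≈ 2.4348 bits.
Huffman merges: 21/500+27/250→3/20; 3/20+47/250→169/500; 211/1000+111/500→433/1000; 229/1000+169/500→567/1000; 433/1000+567/1000→1. L = 311/125 ≈ 2.4880.
L − H = 2.4880 − 2.4348 = 0.053 bits.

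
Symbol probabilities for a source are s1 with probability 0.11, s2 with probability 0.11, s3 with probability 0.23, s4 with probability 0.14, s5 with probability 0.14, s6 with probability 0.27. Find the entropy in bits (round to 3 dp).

H = −Σ pᵢ log₂ pᵢ.
−0.11·log₂(0.11) = 0.3503
−0.11·log₂(0.11) = 0.3503
−0.23·log₂(0.23) = 0.4877
−0.14·log₂(0.14) = 0.3971
−0.14·log₂(0.14) = 0.3971
−0.27·log₂(0.27) = 0.5100
Sum ≈ 2.4925 → 2.492 bits.

2.492 bits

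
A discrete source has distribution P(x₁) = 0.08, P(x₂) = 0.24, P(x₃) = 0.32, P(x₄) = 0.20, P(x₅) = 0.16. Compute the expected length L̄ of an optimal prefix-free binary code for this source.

Repeatedly combine the two least-probable nodes; the expected code length is the sum of the merged weights.
merge 2/25 + 4/25 → 6/25
merge 1/5 + 6/25 → 11/25
merge 6/25 + 8/25 → 14/25
merge 11/25 + 14/25 → 1
L = 6/25 + 11/25 + 14/25 + 1 = 56/25 = 2.24 bits/symbol.

2.24 bits/symbol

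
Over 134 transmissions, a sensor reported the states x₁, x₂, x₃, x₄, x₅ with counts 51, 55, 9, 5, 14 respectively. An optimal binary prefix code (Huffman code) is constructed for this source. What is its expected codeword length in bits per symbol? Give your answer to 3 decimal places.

1.903 bits/symbol

Probabilities are the counts divided by 134.
Repeatedly combine the two least-probable nodes; the expected code length is the sum of the merged weights.
merge 5/134 + 9/134 → 7/67
merge 7/67 + 7/67 → 14/67
merge 14/67 + 51/134 → 79/134
merge 55/134 + 79/134 → 1
L = 7/67 + 14/67 + 79/134 + 1 = 255/134 ≈ 1.903 bits/symbol.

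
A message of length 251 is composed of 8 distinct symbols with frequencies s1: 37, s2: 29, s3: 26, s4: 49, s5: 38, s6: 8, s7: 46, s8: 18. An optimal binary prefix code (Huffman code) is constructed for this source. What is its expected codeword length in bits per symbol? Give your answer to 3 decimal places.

Probabilities are the counts divided by 251.
Repeatedly combine the two least-probable nodes; the expected code length is the sum of the merged weights.
merge 8/251 + 18/251 → 26/251
merge 26/251 + 26/251 → 52/251
merge 29/251 + 37/251 → 66/251
merge 38/251 + 46/251 → 84/251
merge 49/251 + 52/251 → 101/251
merge 66/251 + 84/251 → 150/251
merge 101/251 + 150/251 → 1
L = 26/251 + 52/251 + 66/251 + 84/251 + 101/251 + 150/251 + 1 = 730/251 ≈ 2.908 bits/symbol.

2.908 bits/symbol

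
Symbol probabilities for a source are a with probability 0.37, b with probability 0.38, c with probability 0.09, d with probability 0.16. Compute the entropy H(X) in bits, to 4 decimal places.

H = −Σ pᵢ log₂ pᵢ.
−0.37·log₂(0.37) = 0.5307
−0.38·log₂(0.38) = 0.5305
−0.09·log₂(0.09) = 0.3127
−0.16·log₂(0.16) = 0.4230
Sum ≈ 1.7969 → 1.7969 bits.

1.7969 bits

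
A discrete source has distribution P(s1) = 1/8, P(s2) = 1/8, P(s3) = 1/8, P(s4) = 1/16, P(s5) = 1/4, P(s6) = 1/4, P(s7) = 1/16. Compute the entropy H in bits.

Each probability is a power of 1/2, so log₂(1/p) is an integer.
H = Σ p·log₂(1/p) = 1/8·3 + 1/8·3 + 1/8·3 + 1/16·4 + 1/4·2 + 1/4·2 + 1/16·4 = 2.625 bits.

2.625 bits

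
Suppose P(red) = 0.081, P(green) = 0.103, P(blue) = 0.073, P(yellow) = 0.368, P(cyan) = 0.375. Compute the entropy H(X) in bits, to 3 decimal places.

H = −Σ pᵢ log₂ pᵢ.
−0.081·log₂(0.081) = 0.2937
−0.103·log₂(0.103) = 0.3378
−0.073·log₂(0.073) = 0.2756
−0.368·log₂(0.368) = 0.5307
−0.375·log₂(0.375) = 0.5306
Sum ≈ 1.9685 → 1.968 bits.

1.968 bits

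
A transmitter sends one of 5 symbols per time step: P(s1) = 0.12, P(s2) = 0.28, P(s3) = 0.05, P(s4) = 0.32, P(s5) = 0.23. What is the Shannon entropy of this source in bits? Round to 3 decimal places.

2.111 bits

H = −Σ pᵢ log₂ pᵢ.
−0.12·log₂(0.12) = 0.3671
−0.28·log₂(0.28) = 0.5142
−0.05·log₂(0.05) = 0.2161
−0.32·log₂(0.32) = 0.5260
−0.23·log₂(0.23) = 0.4877
Sum ≈ 2.1111 → 2.111 bits.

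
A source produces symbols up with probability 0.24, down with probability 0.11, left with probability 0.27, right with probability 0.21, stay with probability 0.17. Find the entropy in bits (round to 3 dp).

H = −Σ pᵢ log₂ pᵢ.
−0.24·log₂(0.24) = 0.4941
−0.11·log₂(0.11) = 0.3503
−0.27·log₂(0.27) = 0.5100
−0.21·log₂(0.21) = 0.4728
−0.17·log₂(0.17) = 0.4346
Sum ≈ 2.2619 → 2.262 bits.

2.262 bits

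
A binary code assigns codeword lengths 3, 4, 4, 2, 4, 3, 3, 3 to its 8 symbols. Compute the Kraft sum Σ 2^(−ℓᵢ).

0.9375

With common denominator 2^4 = 16: Σ 2^(−ℓᵢ) = 2/16 + 1/16 + 1/16 + 4/16 + 1/16 + 2/16 + 2/16 + 2/16 = 15/16 = 0.9375.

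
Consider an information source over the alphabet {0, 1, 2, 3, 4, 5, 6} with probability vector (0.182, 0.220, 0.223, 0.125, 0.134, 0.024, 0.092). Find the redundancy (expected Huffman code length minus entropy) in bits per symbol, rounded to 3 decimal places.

0.053 bits

Entropy H = −Σ p log₂ p ≈ 2.6201 bits.
Huffman merges: 3/125+23/250→29/250; 29/250+1/8→241/1000; 67/500+91/500→79/250; 11/50+223/1000→443/1000; 241/1000+79/250→557/1000; 443/1000+557/1000→1. L = 2673/1000 ≈ 2.6730.
L − H = 2.6730 − 2.6201 = 0.053 bits.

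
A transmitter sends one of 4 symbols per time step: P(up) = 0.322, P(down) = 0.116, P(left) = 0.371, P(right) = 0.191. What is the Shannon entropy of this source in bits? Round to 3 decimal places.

H = −Σ pᵢ log₂ pᵢ.
−0.322·log₂(0.322) = 0.5264
−0.116·log₂(0.116) = 0.3605
−0.371·log₂(0.371) = 0.5307
−0.191·log₂(0.191) = 0.4562
Sum ≈ 1.8738 → 1.874 bits.

1.874 bits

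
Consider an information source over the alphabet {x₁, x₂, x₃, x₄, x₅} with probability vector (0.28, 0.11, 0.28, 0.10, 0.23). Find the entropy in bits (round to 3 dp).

H = −Σ pᵢ log₂ pᵢ.
−0.28·log₂(0.28) = 0.5142
−0.11·log₂(0.11) = 0.3503
−0.28·log₂(0.28) = 0.5142
−0.10·log₂(0.10) = 0.3322
−0.23·log₂(0.23) = 0.4877
Sum ≈ 2.1986 → 2.199 bits.

2.199 bits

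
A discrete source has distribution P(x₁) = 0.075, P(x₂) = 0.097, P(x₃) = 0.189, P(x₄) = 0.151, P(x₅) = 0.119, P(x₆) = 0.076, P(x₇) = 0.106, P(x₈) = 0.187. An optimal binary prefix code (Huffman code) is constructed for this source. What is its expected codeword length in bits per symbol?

Repeatedly combine the two least-probable nodes; the expected code length is the sum of the merged weights.
merge 3/40 + 19/250 → 151/1000
merge 97/1000 + 53/500 → 203/1000
merge 119/1000 + 151/1000 → 27/100
merge 151/1000 + 187/1000 → 169/500
merge 189/1000 + 203/1000 → 49/125
merge 27/100 + 169/500 → 76/125
merge 49/125 + 76/125 → 1
L = 151/1000 + 203/1000 + 27/100 + 169/500 + 49/125 + 76/125 + 1 = 1481/500 = 2.962 bits/symbol.

2.962 bits/symbol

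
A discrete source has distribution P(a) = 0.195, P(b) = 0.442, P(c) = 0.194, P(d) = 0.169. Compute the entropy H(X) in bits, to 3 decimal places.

H = −Σ pᵢ log₂ pᵢ.
−0.195·log₂(0.195) = 0.4599
−0.442·log₂(0.442) = 0.5206
−0.194·log₂(0.194) = 0.4590
−0.169·log₂(0.169) = 0.4335
Sum ≈ 1.8730 → 1.873 bits.

1.873 bits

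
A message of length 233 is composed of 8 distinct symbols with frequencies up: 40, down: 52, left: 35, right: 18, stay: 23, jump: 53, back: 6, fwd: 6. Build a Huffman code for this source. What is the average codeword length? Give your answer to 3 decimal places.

Probabilities are the counts divided by 233.
Repeatedly combine the two least-probable nodes; the expected code length is the sum of the merged weights.
merge 6/233 + 6/233 → 12/233
merge 12/233 + 18/233 → 30/233
merge 23/233 + 30/233 → 53/233
merge 35/233 + 40/233 → 75/233
merge 52/233 + 53/233 → 105/233
merge 53/233 + 75/233 → 128/233
merge 105/233 + 128/233 → 1
L = 12/233 + 30/233 + 53/233 + 75/233 + 105/233 + 128/233 + 1 = 636/233 ≈ 2.730 bits/symbol.

2.730 bits/symbol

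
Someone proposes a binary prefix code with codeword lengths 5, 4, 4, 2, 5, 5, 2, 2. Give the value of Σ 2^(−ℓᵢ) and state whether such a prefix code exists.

With common denominator 2^5 = 32: Σ 2^(−ℓᵢ) = 1/32 + 2/32 + 2/32 + 8/32 + 1/32 + 1/32 + 8/32 + 8/32 = 31/32 = 0.96875.
Kraft's inequality requires Σ ≤ 1; here Σ = 0.96875 ≤ 1, so such a prefix code exists.

0.96875; yes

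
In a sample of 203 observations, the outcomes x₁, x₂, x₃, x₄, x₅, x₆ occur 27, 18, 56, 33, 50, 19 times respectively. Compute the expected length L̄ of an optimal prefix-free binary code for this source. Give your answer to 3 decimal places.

2.478 bits/symbol

Probabilities are the counts divided by 203.
Repeatedly combine the two least-probable nodes; the expected code length is the sum of the merged weights.
merge 18/203 + 19/203 → 37/203
merge 27/203 + 33/203 → 60/203
merge 37/203 + 50/203 → 3/7
merge 8/29 + 60/203 → 4/7
merge 3/7 + 4/7 → 1
L = 37/203 + 60/203 + 3/7 + 4/7 + 1 = 503/203 ≈ 2.478 bits/symbol.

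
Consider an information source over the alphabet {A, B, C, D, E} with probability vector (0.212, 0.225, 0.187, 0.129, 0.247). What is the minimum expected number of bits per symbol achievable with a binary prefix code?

Repeatedly combine the two least-probable nodes; the expected code length is the sum of the merged weights.
merge 129/1000 + 187/1000 → 79/250
merge 53/250 + 9/40 → 437/1000
merge 247/1000 + 79/250 → 563/1000
merge 437/1000 + 563/1000 → 1
L = 79/250 + 437/1000 + 563/1000 + 1 = 579/250 = 2.316 bits/symbol.

2.316 bits/symbol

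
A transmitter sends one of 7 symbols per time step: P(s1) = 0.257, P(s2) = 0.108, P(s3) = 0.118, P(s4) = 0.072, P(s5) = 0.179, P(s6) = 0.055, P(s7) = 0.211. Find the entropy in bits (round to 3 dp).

H = −Σ pᵢ log₂ pᵢ.
−0.257·log₂(0.257) = 0.5038
−0.108·log₂(0.108) = 0.3468
−0.118·log₂(0.118) = 0.3638
−0.072·log₂(0.072) = 0.2733
−0.179·log₂(0.179) = 0.4443
−0.055·log₂(0.055) = 0.2301
−0.211·log₂(0.211) = 0.4736
Sum ≈ 2.6357 → 2.636 bits.

2.636 bits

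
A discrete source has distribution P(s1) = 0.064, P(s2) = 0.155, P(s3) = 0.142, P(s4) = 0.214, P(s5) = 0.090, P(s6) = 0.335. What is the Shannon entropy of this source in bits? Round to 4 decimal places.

H = −Σ pᵢ log₂ pᵢ.
−0.064·log₂(0.064) = 0.2538
−0.155·log₂(0.155) = 0.4169
−0.142·log₂(0.142) = 0.3999
−0.214·log₂(0.214) = 0.4760
−0.090·log₂(0.090) = 0.3127
−0.335·log₂(0.335) = 0.5286
Sum ≈ 2.3878 → 2.3878 bits.

2.3878 bits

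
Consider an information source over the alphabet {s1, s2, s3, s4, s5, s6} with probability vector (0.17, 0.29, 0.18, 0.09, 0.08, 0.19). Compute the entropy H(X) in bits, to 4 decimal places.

2.4572 bits

H = −Σ pᵢ log₂ pᵢ.
−0.17·log₂(0.17) = 0.4346
−0.29·log₂(0.29) = 0.5179
−0.18·log₂(0.18) = 0.4453
−0.09·log₂(0.09) = 0.3127
−0.08·log₂(0.08) = 0.2915
−0.19·log₂(0.19) = 0.4552
Sum ≈ 2.4572 → 2.4572 bits.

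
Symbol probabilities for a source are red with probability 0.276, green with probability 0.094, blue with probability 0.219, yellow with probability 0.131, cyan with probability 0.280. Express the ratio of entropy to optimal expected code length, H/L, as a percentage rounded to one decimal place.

99.4%

Entropy H = −Σ p log₂ p ≈ 2.2114 bits.
Huffman merges: 47/500+131/1000→9/40; 219/1000+9/40→111/250; 69/250+7/25→139/250; 111/250+139/250→1. L = 89/40 ≈ 2.2250.
Efficiency = H/L = 2.2114/2.2250 = 99.4%.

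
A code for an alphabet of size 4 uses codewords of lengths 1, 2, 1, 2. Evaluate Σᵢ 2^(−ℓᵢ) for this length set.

With common denominator 2^2 = 4: Σ 2^(−ℓᵢ) = 2/4 + 1/4 + 2/4 + 1/4 = 6/4 = 1.5.

1.5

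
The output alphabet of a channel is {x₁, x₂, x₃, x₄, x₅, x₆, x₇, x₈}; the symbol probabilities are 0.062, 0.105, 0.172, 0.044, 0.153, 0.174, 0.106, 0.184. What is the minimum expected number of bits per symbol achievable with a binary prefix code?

2.922 bits/symbol

Repeatedly combine the two least-probable nodes; the expected code length is the sum of the merged weights.
merge 11/250 + 31/500 → 53/500
merge 21/200 + 53/500 → 211/1000
merge 53/500 + 153/1000 → 259/1000
merge 43/250 + 87/500 → 173/500
merge 23/125 + 211/1000 → 79/200
merge 259/1000 + 173/500 → 121/200
merge 79/200 + 121/200 → 1
L = 53/500 + 211/1000 + 259/1000 + 173/500 + 79/200 + 121/200 + 1 = 1461/500 = 2.922 bits/symbol.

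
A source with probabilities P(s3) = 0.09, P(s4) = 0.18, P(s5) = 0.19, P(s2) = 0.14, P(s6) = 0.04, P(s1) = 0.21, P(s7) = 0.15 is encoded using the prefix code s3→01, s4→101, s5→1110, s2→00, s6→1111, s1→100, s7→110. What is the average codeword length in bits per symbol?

3 bits/symbol

L̄ = Σ pᵢ·ℓᵢ = 0.09·2 + 0.18·3 + 0.19·4 + 0.14·2 + 0.04·4 + 0.21·3 + 0.15·3 = 3 bits/symbol.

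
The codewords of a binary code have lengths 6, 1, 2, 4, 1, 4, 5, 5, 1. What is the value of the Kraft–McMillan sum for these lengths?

With common denominator 2^6 = 64: Σ 2^(−ℓᵢ) = 1/64 + 32/64 + 16/64 + 4/64 + 32/64 + 4/64 + 2/64 + 2/64 + 32/64 = 125/64 = 1.953125.

1.953125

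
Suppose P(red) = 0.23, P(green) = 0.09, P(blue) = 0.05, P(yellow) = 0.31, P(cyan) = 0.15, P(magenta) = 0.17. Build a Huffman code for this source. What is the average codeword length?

Repeatedly combine the two least-probable nodes; the expected code length is the sum of the merged weights.
merge 1/20 + 9/100 → 7/50
merge 7/50 + 3/20 → 29/100
merge 17/100 + 23/100 → 2/5
merge 29/100 + 31/100 → 3/5
merge 2/5 + 3/5 → 1
L = 7/50 + 29/100 + 2/5 + 3/5 + 1 = 243/100 = 2.43 bits/symbol.

2.43 bits/symbol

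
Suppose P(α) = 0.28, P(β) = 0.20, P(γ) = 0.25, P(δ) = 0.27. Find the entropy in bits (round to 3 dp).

1.989 bits

H = −Σ pᵢ log₂ pᵢ.
−0.28·log₂(0.28) = 0.5142
−0.20·log₂(0.20) = 0.4644
−0.25·log₂(0.25) = 0.5000
−0.27·log₂(0.27) = 0.5100
Sum ≈ 1.9886 → 1.989 bits.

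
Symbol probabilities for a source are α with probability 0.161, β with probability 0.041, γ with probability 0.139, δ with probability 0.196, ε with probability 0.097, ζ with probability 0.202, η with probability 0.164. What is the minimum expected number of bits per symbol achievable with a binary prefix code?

2.74 bits/symbol

Repeatedly combine the two least-probable nodes; the expected code length is the sum of the merged weights.
merge 41/1000 + 97/1000 → 69/500
merge 69/500 + 139/1000 → 277/1000
merge 161/1000 + 41/250 → 13/40
merge 49/250 + 101/500 → 199/500
merge 277/1000 + 13/40 → 301/500
merge 199/500 + 301/500 → 1
L = 69/500 + 277/1000 + 13/40 + 199/500 + 301/500 + 1 = 137/50 = 2.74 bits/symbol.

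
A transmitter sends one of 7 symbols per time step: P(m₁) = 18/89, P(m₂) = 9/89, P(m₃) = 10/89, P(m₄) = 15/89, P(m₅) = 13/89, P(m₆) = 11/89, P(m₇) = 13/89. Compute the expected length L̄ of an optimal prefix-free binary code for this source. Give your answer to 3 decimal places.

Repeatedly combine the two least-probable nodes; the expected code length is the sum of the merged weights.
merge 9/89 + 10/89 → 19/89
merge 11/89 + 13/89 → 24/89
merge 13/89 + 15/89 → 28/89
merge 18/89 + 19/89 → 37/89
merge 24/89 + 28/89 → 52/89
merge 37/89 + 52/89 → 1
L = 19/89 + 24/89 + 28/89 + 37/89 + 52/89 + 1 = 249/89 ≈ 2.798 bits/symbol.

2.798 bits/symbol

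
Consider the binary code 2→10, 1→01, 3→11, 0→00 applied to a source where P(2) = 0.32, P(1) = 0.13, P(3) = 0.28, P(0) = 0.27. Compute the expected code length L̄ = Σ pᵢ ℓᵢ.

L̄ = Σ pᵢ·ℓᵢ = 0.32·2 + 0.13·2 + 0.28·2 + 0.27·2 = 2 bits/symbol.

2 bits/symbol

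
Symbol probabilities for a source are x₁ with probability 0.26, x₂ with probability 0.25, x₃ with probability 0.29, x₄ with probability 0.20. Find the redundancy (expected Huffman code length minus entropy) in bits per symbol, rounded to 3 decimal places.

0.012 bits

Entropy H = −Σ p log₂ p ≈ 1.9876 bits.
Huffman merges: 1/5+1/4→9/20; 13/50+29/100→11/20; 9/20+11/20→1. L = 2 ≈ 2.0000.
L − H = 2.0000 − 1.9876 = 0.012 bits.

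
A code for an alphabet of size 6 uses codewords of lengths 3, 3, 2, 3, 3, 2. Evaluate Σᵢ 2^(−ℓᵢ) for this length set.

1

With common denominator 2^3 = 8: Σ 2^(−ℓᵢ) = 1/8 + 1/8 + 2/8 + 1/8 + 1/8 + 2/8 = 8/8 = 1.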